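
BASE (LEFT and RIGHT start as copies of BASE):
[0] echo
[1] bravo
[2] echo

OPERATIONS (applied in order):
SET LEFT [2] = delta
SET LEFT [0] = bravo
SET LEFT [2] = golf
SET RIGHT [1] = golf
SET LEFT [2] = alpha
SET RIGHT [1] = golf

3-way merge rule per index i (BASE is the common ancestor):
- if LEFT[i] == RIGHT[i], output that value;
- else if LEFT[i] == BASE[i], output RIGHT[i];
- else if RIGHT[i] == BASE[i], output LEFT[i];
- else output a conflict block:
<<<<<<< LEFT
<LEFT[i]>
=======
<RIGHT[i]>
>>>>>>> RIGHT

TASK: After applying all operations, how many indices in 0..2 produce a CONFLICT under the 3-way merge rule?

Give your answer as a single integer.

Answer: 0

Derivation:
Final LEFT:  [bravo, bravo, alpha]
Final RIGHT: [echo, golf, echo]
i=0: L=bravo, R=echo=BASE -> take LEFT -> bravo
i=1: L=bravo=BASE, R=golf -> take RIGHT -> golf
i=2: L=alpha, R=echo=BASE -> take LEFT -> alpha
Conflict count: 0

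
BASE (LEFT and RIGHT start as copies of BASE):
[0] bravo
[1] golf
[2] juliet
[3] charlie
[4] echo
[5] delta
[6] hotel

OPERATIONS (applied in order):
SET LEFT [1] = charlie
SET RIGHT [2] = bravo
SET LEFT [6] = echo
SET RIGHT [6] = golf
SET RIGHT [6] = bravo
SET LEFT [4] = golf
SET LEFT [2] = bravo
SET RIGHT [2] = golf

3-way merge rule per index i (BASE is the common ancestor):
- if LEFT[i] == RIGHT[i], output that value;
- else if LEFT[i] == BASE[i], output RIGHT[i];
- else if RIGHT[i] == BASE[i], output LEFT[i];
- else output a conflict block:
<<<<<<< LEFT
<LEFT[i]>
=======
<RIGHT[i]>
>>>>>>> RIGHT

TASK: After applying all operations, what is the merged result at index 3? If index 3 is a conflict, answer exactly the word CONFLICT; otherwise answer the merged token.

Final LEFT:  [bravo, charlie, bravo, charlie, golf, delta, echo]
Final RIGHT: [bravo, golf, golf, charlie, echo, delta, bravo]
i=0: L=bravo R=bravo -> agree -> bravo
i=1: L=charlie, R=golf=BASE -> take LEFT -> charlie
i=2: BASE=juliet L=bravo R=golf all differ -> CONFLICT
i=3: L=charlie R=charlie -> agree -> charlie
i=4: L=golf, R=echo=BASE -> take LEFT -> golf
i=5: L=delta R=delta -> agree -> delta
i=6: BASE=hotel L=echo R=bravo all differ -> CONFLICT
Index 3 -> charlie

Answer: charlie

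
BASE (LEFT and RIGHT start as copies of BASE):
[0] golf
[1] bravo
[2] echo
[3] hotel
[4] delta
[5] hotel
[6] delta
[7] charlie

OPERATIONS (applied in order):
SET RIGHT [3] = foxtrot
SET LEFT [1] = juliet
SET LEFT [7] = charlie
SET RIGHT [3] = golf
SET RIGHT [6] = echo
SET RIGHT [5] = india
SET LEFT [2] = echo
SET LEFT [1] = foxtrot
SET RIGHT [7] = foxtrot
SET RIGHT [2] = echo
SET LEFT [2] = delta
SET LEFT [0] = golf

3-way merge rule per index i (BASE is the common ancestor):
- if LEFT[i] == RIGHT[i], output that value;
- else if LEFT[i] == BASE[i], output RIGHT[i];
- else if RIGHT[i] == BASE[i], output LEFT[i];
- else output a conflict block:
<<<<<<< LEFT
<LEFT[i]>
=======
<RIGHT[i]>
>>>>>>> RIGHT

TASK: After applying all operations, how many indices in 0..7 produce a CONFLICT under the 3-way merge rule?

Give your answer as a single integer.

Final LEFT:  [golf, foxtrot, delta, hotel, delta, hotel, delta, charlie]
Final RIGHT: [golf, bravo, echo, golf, delta, india, echo, foxtrot]
i=0: L=golf R=golf -> agree -> golf
i=1: L=foxtrot, R=bravo=BASE -> take LEFT -> foxtrot
i=2: L=delta, R=echo=BASE -> take LEFT -> delta
i=3: L=hotel=BASE, R=golf -> take RIGHT -> golf
i=4: L=delta R=delta -> agree -> delta
i=5: L=hotel=BASE, R=india -> take RIGHT -> india
i=6: L=delta=BASE, R=echo -> take RIGHT -> echo
i=7: L=charlie=BASE, R=foxtrot -> take RIGHT -> foxtrot
Conflict count: 0

Answer: 0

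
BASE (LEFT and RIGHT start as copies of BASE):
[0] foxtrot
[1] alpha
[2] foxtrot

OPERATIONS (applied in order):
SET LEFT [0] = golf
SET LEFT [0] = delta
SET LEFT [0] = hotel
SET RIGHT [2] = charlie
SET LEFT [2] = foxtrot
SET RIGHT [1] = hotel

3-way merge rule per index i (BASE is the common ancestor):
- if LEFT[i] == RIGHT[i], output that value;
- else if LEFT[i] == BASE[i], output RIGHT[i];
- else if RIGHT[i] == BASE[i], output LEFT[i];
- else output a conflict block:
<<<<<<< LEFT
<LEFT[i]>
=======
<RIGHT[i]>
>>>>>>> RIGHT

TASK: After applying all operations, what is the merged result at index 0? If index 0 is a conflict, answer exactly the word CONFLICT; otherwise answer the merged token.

Final LEFT:  [hotel, alpha, foxtrot]
Final RIGHT: [foxtrot, hotel, charlie]
i=0: L=hotel, R=foxtrot=BASE -> take LEFT -> hotel
i=1: L=alpha=BASE, R=hotel -> take RIGHT -> hotel
i=2: L=foxtrot=BASE, R=charlie -> take RIGHT -> charlie
Index 0 -> hotel

Answer: hotel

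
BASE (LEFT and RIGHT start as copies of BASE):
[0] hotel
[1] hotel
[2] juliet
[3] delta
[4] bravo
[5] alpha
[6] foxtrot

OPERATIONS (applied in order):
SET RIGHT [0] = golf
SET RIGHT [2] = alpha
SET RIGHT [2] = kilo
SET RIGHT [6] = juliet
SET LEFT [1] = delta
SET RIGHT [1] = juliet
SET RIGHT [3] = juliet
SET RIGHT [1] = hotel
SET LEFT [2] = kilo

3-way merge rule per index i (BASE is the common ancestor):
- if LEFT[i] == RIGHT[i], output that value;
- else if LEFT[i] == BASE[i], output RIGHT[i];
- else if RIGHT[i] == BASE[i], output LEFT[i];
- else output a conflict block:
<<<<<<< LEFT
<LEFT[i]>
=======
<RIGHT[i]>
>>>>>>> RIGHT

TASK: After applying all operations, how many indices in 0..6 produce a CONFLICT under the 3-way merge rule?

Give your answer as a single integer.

Answer: 0

Derivation:
Final LEFT:  [hotel, delta, kilo, delta, bravo, alpha, foxtrot]
Final RIGHT: [golf, hotel, kilo, juliet, bravo, alpha, juliet]
i=0: L=hotel=BASE, R=golf -> take RIGHT -> golf
i=1: L=delta, R=hotel=BASE -> take LEFT -> delta
i=2: L=kilo R=kilo -> agree -> kilo
i=3: L=delta=BASE, R=juliet -> take RIGHT -> juliet
i=4: L=bravo R=bravo -> agree -> bravo
i=5: L=alpha R=alpha -> agree -> alpha
i=6: L=foxtrot=BASE, R=juliet -> take RIGHT -> juliet
Conflict count: 0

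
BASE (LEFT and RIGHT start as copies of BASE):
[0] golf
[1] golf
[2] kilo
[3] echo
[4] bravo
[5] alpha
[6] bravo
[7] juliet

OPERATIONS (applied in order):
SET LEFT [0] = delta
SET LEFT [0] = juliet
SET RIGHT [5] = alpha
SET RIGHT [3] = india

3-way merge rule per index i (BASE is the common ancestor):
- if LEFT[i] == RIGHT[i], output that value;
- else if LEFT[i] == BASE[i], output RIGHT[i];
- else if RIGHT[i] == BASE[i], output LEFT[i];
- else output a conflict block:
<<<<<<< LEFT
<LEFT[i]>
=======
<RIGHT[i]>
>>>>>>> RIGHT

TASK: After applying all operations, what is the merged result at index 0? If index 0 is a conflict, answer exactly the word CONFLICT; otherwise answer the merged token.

Final LEFT:  [juliet, golf, kilo, echo, bravo, alpha, bravo, juliet]
Final RIGHT: [golf, golf, kilo, india, bravo, alpha, bravo, juliet]
i=0: L=juliet, R=golf=BASE -> take LEFT -> juliet
i=1: L=golf R=golf -> agree -> golf
i=2: L=kilo R=kilo -> agree -> kilo
i=3: L=echo=BASE, R=india -> take RIGHT -> india
i=4: L=bravo R=bravo -> agree -> bravo
i=5: L=alpha R=alpha -> agree -> alpha
i=6: L=bravo R=bravo -> agree -> bravo
i=7: L=juliet R=juliet -> agree -> juliet
Index 0 -> juliet

Answer: juliet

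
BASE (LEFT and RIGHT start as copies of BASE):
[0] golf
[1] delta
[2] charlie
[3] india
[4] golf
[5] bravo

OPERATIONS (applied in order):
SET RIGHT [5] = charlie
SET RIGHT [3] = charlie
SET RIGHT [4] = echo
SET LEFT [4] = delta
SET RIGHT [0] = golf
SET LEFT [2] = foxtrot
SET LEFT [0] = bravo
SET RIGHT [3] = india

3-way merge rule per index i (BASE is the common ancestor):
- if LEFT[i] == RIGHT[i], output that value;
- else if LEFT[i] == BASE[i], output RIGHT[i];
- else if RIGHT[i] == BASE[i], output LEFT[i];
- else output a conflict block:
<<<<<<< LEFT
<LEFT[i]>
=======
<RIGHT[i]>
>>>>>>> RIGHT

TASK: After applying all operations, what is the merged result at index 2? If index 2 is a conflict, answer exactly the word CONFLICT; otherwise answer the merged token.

Answer: foxtrot

Derivation:
Final LEFT:  [bravo, delta, foxtrot, india, delta, bravo]
Final RIGHT: [golf, delta, charlie, india, echo, charlie]
i=0: L=bravo, R=golf=BASE -> take LEFT -> bravo
i=1: L=delta R=delta -> agree -> delta
i=2: L=foxtrot, R=charlie=BASE -> take LEFT -> foxtrot
i=3: L=india R=india -> agree -> india
i=4: BASE=golf L=delta R=echo all differ -> CONFLICT
i=5: L=bravo=BASE, R=charlie -> take RIGHT -> charlie
Index 2 -> foxtrot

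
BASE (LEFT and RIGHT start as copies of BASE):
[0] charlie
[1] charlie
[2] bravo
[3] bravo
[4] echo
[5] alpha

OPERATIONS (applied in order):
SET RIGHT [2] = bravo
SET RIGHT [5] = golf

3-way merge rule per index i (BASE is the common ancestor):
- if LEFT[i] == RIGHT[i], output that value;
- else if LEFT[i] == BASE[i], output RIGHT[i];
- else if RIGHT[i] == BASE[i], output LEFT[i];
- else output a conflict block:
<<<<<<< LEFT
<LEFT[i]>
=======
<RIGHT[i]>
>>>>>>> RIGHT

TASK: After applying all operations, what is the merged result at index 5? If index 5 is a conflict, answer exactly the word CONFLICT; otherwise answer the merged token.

Answer: golf

Derivation:
Final LEFT:  [charlie, charlie, bravo, bravo, echo, alpha]
Final RIGHT: [charlie, charlie, bravo, bravo, echo, golf]
i=0: L=charlie R=charlie -> agree -> charlie
i=1: L=charlie R=charlie -> agree -> charlie
i=2: L=bravo R=bravo -> agree -> bravo
i=3: L=bravo R=bravo -> agree -> bravo
i=4: L=echo R=echo -> agree -> echo
i=5: L=alpha=BASE, R=golf -> take RIGHT -> golf
Index 5 -> golf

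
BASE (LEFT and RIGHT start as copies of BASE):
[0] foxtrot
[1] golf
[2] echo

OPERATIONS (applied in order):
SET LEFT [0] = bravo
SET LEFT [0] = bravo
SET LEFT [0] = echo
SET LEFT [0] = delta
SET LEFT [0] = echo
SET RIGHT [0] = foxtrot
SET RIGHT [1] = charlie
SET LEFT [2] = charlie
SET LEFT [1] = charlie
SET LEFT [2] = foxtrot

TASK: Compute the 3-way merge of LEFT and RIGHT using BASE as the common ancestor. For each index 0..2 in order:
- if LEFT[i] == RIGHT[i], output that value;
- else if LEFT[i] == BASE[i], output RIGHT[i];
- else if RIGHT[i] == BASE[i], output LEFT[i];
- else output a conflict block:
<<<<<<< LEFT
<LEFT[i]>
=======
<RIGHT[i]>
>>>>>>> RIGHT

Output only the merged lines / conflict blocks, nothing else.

Answer: echo
charlie
foxtrot

Derivation:
Final LEFT:  [echo, charlie, foxtrot]
Final RIGHT: [foxtrot, charlie, echo]
i=0: L=echo, R=foxtrot=BASE -> take LEFT -> echo
i=1: L=charlie R=charlie -> agree -> charlie
i=2: L=foxtrot, R=echo=BASE -> take LEFT -> foxtrot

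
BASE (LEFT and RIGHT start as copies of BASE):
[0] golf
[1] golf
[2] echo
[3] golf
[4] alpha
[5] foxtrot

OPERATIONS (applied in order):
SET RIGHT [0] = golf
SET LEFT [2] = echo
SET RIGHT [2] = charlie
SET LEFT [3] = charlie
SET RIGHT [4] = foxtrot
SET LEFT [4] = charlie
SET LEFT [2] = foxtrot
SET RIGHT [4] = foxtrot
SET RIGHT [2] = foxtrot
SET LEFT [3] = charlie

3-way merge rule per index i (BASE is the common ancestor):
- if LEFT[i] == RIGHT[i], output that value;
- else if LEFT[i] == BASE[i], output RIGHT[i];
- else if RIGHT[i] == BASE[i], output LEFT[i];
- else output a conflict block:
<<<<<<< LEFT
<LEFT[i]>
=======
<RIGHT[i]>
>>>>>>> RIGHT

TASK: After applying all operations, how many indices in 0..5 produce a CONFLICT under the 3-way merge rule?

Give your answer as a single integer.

Answer: 1

Derivation:
Final LEFT:  [golf, golf, foxtrot, charlie, charlie, foxtrot]
Final RIGHT: [golf, golf, foxtrot, golf, foxtrot, foxtrot]
i=0: L=golf R=golf -> agree -> golf
i=1: L=golf R=golf -> agree -> golf
i=2: L=foxtrot R=foxtrot -> agree -> foxtrot
i=3: L=charlie, R=golf=BASE -> take LEFT -> charlie
i=4: BASE=alpha L=charlie R=foxtrot all differ -> CONFLICT
i=5: L=foxtrot R=foxtrot -> agree -> foxtrot
Conflict count: 1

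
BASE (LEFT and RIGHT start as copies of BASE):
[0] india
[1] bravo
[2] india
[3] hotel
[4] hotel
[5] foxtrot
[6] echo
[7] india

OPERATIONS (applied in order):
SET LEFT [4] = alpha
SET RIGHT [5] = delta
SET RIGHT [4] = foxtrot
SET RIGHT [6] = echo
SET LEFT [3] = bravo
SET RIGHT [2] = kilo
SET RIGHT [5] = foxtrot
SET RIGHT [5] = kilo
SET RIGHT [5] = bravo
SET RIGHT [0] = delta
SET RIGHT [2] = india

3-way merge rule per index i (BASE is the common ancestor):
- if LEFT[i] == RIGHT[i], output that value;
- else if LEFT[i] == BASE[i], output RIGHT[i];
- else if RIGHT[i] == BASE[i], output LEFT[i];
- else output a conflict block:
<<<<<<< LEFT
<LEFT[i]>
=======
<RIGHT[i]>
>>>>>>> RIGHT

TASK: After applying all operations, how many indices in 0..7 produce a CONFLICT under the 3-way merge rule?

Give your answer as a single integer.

Answer: 1

Derivation:
Final LEFT:  [india, bravo, india, bravo, alpha, foxtrot, echo, india]
Final RIGHT: [delta, bravo, india, hotel, foxtrot, bravo, echo, india]
i=0: L=india=BASE, R=delta -> take RIGHT -> delta
i=1: L=bravo R=bravo -> agree -> bravo
i=2: L=india R=india -> agree -> india
i=3: L=bravo, R=hotel=BASE -> take LEFT -> bravo
i=4: BASE=hotel L=alpha R=foxtrot all differ -> CONFLICT
i=5: L=foxtrot=BASE, R=bravo -> take RIGHT -> bravo
i=6: L=echo R=echo -> agree -> echo
i=7: L=india R=india -> agree -> india
Conflict count: 1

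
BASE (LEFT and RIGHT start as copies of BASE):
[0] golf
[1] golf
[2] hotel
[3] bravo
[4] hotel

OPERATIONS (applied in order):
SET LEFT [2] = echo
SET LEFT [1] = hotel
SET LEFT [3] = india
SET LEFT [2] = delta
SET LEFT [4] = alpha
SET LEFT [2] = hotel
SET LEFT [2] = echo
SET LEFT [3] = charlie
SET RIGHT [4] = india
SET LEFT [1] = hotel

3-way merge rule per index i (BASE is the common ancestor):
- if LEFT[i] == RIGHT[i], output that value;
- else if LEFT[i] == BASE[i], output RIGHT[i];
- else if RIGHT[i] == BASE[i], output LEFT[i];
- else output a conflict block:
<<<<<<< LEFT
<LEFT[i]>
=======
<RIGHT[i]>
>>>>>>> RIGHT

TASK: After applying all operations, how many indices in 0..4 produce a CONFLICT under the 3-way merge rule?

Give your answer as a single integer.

Final LEFT:  [golf, hotel, echo, charlie, alpha]
Final RIGHT: [golf, golf, hotel, bravo, india]
i=0: L=golf R=golf -> agree -> golf
i=1: L=hotel, R=golf=BASE -> take LEFT -> hotel
i=2: L=echo, R=hotel=BASE -> take LEFT -> echo
i=3: L=charlie, R=bravo=BASE -> take LEFT -> charlie
i=4: BASE=hotel L=alpha R=india all differ -> CONFLICT
Conflict count: 1

Answer: 1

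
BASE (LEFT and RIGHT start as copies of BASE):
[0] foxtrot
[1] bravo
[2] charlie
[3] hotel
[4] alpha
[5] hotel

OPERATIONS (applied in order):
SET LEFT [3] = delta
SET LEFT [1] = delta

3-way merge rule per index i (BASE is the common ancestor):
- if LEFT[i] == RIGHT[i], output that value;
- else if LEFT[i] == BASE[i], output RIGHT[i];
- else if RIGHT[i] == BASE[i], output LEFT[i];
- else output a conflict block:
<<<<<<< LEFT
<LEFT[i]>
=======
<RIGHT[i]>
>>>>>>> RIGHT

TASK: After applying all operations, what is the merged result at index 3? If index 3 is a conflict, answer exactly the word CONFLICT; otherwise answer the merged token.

Answer: delta

Derivation:
Final LEFT:  [foxtrot, delta, charlie, delta, alpha, hotel]
Final RIGHT: [foxtrot, bravo, charlie, hotel, alpha, hotel]
i=0: L=foxtrot R=foxtrot -> agree -> foxtrot
i=1: L=delta, R=bravo=BASE -> take LEFT -> delta
i=2: L=charlie R=charlie -> agree -> charlie
i=3: L=delta, R=hotel=BASE -> take LEFT -> delta
i=4: L=alpha R=alpha -> agree -> alpha
i=5: L=hotel R=hotel -> agree -> hotel
Index 3 -> delta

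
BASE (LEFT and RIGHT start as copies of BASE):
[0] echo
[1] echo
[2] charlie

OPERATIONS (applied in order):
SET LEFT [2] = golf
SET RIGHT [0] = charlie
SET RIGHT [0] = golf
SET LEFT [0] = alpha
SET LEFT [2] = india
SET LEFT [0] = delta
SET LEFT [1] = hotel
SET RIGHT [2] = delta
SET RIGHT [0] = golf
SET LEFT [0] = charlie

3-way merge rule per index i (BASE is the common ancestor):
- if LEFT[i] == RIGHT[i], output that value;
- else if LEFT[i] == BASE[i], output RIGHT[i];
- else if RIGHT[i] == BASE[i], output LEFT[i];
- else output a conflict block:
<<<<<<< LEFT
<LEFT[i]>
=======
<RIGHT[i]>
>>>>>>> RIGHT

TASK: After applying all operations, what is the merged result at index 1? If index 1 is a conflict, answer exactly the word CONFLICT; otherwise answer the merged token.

Answer: hotel

Derivation:
Final LEFT:  [charlie, hotel, india]
Final RIGHT: [golf, echo, delta]
i=0: BASE=echo L=charlie R=golf all differ -> CONFLICT
i=1: L=hotel, R=echo=BASE -> take LEFT -> hotel
i=2: BASE=charlie L=india R=delta all differ -> CONFLICT
Index 1 -> hotel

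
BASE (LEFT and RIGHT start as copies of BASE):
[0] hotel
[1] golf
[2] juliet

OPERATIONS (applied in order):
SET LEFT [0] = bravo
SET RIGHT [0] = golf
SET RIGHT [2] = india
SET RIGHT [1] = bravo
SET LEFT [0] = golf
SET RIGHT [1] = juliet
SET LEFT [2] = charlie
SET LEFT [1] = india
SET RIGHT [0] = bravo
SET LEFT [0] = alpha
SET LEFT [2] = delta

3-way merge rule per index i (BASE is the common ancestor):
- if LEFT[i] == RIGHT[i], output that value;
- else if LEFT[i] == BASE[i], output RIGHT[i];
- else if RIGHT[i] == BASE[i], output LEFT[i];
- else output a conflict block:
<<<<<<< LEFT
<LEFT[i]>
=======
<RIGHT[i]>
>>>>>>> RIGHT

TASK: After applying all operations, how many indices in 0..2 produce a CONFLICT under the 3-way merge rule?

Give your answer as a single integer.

Answer: 3

Derivation:
Final LEFT:  [alpha, india, delta]
Final RIGHT: [bravo, juliet, india]
i=0: BASE=hotel L=alpha R=bravo all differ -> CONFLICT
i=1: BASE=golf L=india R=juliet all differ -> CONFLICT
i=2: BASE=juliet L=delta R=india all differ -> CONFLICT
Conflict count: 3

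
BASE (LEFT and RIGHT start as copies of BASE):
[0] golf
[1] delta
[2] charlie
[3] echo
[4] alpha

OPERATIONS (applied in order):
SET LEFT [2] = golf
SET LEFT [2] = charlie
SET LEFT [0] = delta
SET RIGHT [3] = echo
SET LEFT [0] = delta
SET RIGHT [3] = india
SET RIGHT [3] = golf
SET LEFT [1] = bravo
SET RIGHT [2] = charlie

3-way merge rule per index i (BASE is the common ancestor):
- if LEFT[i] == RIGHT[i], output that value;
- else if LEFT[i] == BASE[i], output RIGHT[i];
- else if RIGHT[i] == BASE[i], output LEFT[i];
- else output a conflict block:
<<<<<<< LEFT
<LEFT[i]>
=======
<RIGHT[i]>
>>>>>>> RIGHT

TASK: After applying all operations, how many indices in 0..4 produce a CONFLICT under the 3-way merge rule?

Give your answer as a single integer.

Answer: 0

Derivation:
Final LEFT:  [delta, bravo, charlie, echo, alpha]
Final RIGHT: [golf, delta, charlie, golf, alpha]
i=0: L=delta, R=golf=BASE -> take LEFT -> delta
i=1: L=bravo, R=delta=BASE -> take LEFT -> bravo
i=2: L=charlie R=charlie -> agree -> charlie
i=3: L=echo=BASE, R=golf -> take RIGHT -> golf
i=4: L=alpha R=alpha -> agree -> alpha
Conflict count: 0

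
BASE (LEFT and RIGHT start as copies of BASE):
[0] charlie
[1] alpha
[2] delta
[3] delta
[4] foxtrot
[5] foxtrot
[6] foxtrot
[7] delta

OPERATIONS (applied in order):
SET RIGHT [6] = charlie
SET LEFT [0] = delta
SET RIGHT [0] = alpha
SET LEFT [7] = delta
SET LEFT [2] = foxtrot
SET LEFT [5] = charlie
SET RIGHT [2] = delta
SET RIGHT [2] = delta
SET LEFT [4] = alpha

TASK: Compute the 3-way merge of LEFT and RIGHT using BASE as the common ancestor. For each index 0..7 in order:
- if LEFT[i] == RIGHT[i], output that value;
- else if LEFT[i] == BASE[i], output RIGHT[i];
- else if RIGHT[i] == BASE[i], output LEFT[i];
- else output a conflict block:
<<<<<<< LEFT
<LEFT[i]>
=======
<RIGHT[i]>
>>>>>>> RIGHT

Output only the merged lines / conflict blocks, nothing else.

Final LEFT:  [delta, alpha, foxtrot, delta, alpha, charlie, foxtrot, delta]
Final RIGHT: [alpha, alpha, delta, delta, foxtrot, foxtrot, charlie, delta]
i=0: BASE=charlie L=delta R=alpha all differ -> CONFLICT
i=1: L=alpha R=alpha -> agree -> alpha
i=2: L=foxtrot, R=delta=BASE -> take LEFT -> foxtrot
i=3: L=delta R=delta -> agree -> delta
i=4: L=alpha, R=foxtrot=BASE -> take LEFT -> alpha
i=5: L=charlie, R=foxtrot=BASE -> take LEFT -> charlie
i=6: L=foxtrot=BASE, R=charlie -> take RIGHT -> charlie
i=7: L=delta R=delta -> agree -> delta

Answer: <<<<<<< LEFT
delta
=======
alpha
>>>>>>> RIGHT
alpha
foxtrot
delta
alpha
charlie
charlie
delta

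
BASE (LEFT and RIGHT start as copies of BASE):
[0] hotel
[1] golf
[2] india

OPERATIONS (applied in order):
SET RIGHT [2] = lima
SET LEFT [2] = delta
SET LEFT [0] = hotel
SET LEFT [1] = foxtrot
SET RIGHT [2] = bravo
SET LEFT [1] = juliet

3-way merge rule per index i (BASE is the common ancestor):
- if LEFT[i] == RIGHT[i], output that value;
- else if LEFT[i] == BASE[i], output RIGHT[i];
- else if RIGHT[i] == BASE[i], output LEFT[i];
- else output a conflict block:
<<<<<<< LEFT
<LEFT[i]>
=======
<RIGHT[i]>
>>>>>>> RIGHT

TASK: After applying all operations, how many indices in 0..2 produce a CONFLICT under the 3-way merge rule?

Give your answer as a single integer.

Answer: 1

Derivation:
Final LEFT:  [hotel, juliet, delta]
Final RIGHT: [hotel, golf, bravo]
i=0: L=hotel R=hotel -> agree -> hotel
i=1: L=juliet, R=golf=BASE -> take LEFT -> juliet
i=2: BASE=india L=delta R=bravo all differ -> CONFLICT
Conflict count: 1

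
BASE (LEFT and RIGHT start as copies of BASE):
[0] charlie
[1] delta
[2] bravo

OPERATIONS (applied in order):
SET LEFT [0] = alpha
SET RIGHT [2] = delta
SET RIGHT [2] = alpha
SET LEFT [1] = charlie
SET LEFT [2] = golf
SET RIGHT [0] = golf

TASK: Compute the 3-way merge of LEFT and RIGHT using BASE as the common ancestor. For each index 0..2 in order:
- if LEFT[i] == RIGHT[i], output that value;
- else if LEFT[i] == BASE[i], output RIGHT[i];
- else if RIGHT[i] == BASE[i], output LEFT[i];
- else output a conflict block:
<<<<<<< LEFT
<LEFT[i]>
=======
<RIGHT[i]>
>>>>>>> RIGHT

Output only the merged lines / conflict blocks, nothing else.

Answer: <<<<<<< LEFT
alpha
=======
golf
>>>>>>> RIGHT
charlie
<<<<<<< LEFT
golf
=======
alpha
>>>>>>> RIGHT

Derivation:
Final LEFT:  [alpha, charlie, golf]
Final RIGHT: [golf, delta, alpha]
i=0: BASE=charlie L=alpha R=golf all differ -> CONFLICT
i=1: L=charlie, R=delta=BASE -> take LEFT -> charlie
i=2: BASE=bravo L=golf R=alpha all differ -> CONFLICT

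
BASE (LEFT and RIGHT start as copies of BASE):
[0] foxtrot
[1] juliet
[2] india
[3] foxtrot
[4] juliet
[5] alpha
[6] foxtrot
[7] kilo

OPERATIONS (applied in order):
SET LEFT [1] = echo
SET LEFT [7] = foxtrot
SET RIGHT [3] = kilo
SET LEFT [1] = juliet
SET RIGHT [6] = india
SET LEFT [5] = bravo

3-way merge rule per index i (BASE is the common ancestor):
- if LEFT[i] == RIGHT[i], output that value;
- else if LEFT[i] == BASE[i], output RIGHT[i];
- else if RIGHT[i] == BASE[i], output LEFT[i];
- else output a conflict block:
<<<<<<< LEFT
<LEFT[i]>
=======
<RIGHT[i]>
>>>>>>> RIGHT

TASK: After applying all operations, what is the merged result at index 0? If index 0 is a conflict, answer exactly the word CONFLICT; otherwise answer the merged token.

Final LEFT:  [foxtrot, juliet, india, foxtrot, juliet, bravo, foxtrot, foxtrot]
Final RIGHT: [foxtrot, juliet, india, kilo, juliet, alpha, india, kilo]
i=0: L=foxtrot R=foxtrot -> agree -> foxtrot
i=1: L=juliet R=juliet -> agree -> juliet
i=2: L=india R=india -> agree -> india
i=3: L=foxtrot=BASE, R=kilo -> take RIGHT -> kilo
i=4: L=juliet R=juliet -> agree -> juliet
i=5: L=bravo, R=alpha=BASE -> take LEFT -> bravo
i=6: L=foxtrot=BASE, R=india -> take RIGHT -> india
i=7: L=foxtrot, R=kilo=BASE -> take LEFT -> foxtrot
Index 0 -> foxtrot

Answer: foxtrot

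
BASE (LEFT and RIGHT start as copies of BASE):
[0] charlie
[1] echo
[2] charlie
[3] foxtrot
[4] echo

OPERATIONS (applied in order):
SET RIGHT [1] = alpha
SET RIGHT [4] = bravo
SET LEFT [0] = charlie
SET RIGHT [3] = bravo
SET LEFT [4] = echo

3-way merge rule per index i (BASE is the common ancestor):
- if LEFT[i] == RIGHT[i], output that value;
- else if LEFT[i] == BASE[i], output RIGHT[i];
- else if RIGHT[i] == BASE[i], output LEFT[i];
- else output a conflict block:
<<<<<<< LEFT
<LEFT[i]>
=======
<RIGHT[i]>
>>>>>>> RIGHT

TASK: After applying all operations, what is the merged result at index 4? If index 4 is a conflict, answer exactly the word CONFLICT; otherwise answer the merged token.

Final LEFT:  [charlie, echo, charlie, foxtrot, echo]
Final RIGHT: [charlie, alpha, charlie, bravo, bravo]
i=0: L=charlie R=charlie -> agree -> charlie
i=1: L=echo=BASE, R=alpha -> take RIGHT -> alpha
i=2: L=charlie R=charlie -> agree -> charlie
i=3: L=foxtrot=BASE, R=bravo -> take RIGHT -> bravo
i=4: L=echo=BASE, R=bravo -> take RIGHT -> bravo
Index 4 -> bravo

Answer: bravo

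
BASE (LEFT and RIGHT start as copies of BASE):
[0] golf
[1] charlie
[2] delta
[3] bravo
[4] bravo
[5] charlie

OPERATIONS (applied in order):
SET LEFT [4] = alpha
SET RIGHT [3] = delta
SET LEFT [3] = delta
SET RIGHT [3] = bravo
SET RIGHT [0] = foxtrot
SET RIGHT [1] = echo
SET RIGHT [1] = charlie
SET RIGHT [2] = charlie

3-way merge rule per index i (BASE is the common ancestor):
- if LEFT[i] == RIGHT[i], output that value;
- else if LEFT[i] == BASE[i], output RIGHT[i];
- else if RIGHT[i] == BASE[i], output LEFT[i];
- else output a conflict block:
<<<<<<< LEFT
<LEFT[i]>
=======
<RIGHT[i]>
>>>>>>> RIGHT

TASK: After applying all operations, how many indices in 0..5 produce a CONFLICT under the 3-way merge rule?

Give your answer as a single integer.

Final LEFT:  [golf, charlie, delta, delta, alpha, charlie]
Final RIGHT: [foxtrot, charlie, charlie, bravo, bravo, charlie]
i=0: L=golf=BASE, R=foxtrot -> take RIGHT -> foxtrot
i=1: L=charlie R=charlie -> agree -> charlie
i=2: L=delta=BASE, R=charlie -> take RIGHT -> charlie
i=3: L=delta, R=bravo=BASE -> take LEFT -> delta
i=4: L=alpha, R=bravo=BASE -> take LEFT -> alpha
i=5: L=charlie R=charlie -> agree -> charlie
Conflict count: 0

Answer: 0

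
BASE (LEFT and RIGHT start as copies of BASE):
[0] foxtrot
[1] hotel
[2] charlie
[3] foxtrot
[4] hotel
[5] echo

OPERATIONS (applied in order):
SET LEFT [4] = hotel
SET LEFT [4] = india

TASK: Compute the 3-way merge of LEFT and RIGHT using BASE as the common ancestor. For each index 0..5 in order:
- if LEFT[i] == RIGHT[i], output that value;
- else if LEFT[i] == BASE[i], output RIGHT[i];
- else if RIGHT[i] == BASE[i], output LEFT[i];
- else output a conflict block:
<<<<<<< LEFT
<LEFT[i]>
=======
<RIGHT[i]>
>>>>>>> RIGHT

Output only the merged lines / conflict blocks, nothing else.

Final LEFT:  [foxtrot, hotel, charlie, foxtrot, india, echo]
Final RIGHT: [foxtrot, hotel, charlie, foxtrot, hotel, echo]
i=0: L=foxtrot R=foxtrot -> agree -> foxtrot
i=1: L=hotel R=hotel -> agree -> hotel
i=2: L=charlie R=charlie -> agree -> charlie
i=3: L=foxtrot R=foxtrot -> agree -> foxtrot
i=4: L=india, R=hotel=BASE -> take LEFT -> india
i=5: L=echo R=echo -> agree -> echo

Answer: foxtrot
hotel
charlie
foxtrot
india
echo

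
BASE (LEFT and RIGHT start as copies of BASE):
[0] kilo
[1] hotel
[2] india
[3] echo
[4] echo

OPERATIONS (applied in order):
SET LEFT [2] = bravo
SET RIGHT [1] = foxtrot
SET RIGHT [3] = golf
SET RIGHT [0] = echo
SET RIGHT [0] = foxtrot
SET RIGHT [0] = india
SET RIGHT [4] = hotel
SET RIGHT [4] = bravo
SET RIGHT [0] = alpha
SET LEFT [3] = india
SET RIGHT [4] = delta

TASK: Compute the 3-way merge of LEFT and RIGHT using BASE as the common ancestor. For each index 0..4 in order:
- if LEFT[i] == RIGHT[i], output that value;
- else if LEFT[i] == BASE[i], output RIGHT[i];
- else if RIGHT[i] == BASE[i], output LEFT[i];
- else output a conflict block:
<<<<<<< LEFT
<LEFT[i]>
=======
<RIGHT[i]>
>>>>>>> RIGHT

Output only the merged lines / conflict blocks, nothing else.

Final LEFT:  [kilo, hotel, bravo, india, echo]
Final RIGHT: [alpha, foxtrot, india, golf, delta]
i=0: L=kilo=BASE, R=alpha -> take RIGHT -> alpha
i=1: L=hotel=BASE, R=foxtrot -> take RIGHT -> foxtrot
i=2: L=bravo, R=india=BASE -> take LEFT -> bravo
i=3: BASE=echo L=india R=golf all differ -> CONFLICT
i=4: L=echo=BASE, R=delta -> take RIGHT -> delta

Answer: alpha
foxtrot
bravo
<<<<<<< LEFT
india
=======
golf
>>>>>>> RIGHT
delta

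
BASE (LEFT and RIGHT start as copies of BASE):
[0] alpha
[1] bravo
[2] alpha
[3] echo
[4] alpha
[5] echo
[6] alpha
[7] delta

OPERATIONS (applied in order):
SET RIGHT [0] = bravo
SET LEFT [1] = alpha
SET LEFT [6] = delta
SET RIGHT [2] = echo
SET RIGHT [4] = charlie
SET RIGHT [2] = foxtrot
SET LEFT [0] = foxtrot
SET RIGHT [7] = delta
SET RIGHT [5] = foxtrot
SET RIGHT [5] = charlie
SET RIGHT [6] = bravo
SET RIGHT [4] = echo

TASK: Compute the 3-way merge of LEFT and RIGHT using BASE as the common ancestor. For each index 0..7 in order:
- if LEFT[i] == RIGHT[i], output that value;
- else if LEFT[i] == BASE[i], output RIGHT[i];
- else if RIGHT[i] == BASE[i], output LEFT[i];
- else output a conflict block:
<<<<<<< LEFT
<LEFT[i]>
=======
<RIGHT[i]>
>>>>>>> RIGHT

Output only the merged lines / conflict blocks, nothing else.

Answer: <<<<<<< LEFT
foxtrot
=======
bravo
>>>>>>> RIGHT
alpha
foxtrot
echo
echo
charlie
<<<<<<< LEFT
delta
=======
bravo
>>>>>>> RIGHT
delta

Derivation:
Final LEFT:  [foxtrot, alpha, alpha, echo, alpha, echo, delta, delta]
Final RIGHT: [bravo, bravo, foxtrot, echo, echo, charlie, bravo, delta]
i=0: BASE=alpha L=foxtrot R=bravo all differ -> CONFLICT
i=1: L=alpha, R=bravo=BASE -> take LEFT -> alpha
i=2: L=alpha=BASE, R=foxtrot -> take RIGHT -> foxtrot
i=3: L=echo R=echo -> agree -> echo
i=4: L=alpha=BASE, R=echo -> take RIGHT -> echo
i=5: L=echo=BASE, R=charlie -> take RIGHT -> charlie
i=6: BASE=alpha L=delta R=bravo all differ -> CONFLICT
i=7: L=delta R=delta -> agree -> delta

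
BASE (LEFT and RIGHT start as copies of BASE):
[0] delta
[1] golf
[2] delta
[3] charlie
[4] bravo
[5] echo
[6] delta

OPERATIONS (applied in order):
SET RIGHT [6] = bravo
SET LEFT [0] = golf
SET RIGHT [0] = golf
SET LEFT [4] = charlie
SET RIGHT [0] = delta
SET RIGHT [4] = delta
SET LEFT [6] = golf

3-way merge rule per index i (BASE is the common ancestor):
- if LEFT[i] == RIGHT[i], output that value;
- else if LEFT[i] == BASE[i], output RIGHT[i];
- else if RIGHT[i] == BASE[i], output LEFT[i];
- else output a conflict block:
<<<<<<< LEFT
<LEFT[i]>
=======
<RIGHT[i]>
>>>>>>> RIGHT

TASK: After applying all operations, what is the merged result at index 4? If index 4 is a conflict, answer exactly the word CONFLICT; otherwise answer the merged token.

Answer: CONFLICT

Derivation:
Final LEFT:  [golf, golf, delta, charlie, charlie, echo, golf]
Final RIGHT: [delta, golf, delta, charlie, delta, echo, bravo]
i=0: L=golf, R=delta=BASE -> take LEFT -> golf
i=1: L=golf R=golf -> agree -> golf
i=2: L=delta R=delta -> agree -> delta
i=3: L=charlie R=charlie -> agree -> charlie
i=4: BASE=bravo L=charlie R=delta all differ -> CONFLICT
i=5: L=echo R=echo -> agree -> echo
i=6: BASE=delta L=golf R=bravo all differ -> CONFLICT
Index 4 -> CONFLICT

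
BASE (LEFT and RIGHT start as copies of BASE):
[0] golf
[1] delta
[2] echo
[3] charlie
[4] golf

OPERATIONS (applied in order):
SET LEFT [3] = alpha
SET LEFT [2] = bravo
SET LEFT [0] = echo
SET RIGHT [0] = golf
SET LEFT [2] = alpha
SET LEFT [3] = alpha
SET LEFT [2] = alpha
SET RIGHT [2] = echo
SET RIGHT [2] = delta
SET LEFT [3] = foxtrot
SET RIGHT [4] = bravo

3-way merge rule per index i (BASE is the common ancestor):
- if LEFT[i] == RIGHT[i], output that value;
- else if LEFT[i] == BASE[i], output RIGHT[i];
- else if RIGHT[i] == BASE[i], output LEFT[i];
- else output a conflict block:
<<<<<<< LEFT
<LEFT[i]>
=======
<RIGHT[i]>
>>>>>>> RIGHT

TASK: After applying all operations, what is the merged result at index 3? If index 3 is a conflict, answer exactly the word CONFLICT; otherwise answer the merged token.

Answer: foxtrot

Derivation:
Final LEFT:  [echo, delta, alpha, foxtrot, golf]
Final RIGHT: [golf, delta, delta, charlie, bravo]
i=0: L=echo, R=golf=BASE -> take LEFT -> echo
i=1: L=delta R=delta -> agree -> delta
i=2: BASE=echo L=alpha R=delta all differ -> CONFLICT
i=3: L=foxtrot, R=charlie=BASE -> take LEFT -> foxtrot
i=4: L=golf=BASE, R=bravo -> take RIGHT -> bravo
Index 3 -> foxtrot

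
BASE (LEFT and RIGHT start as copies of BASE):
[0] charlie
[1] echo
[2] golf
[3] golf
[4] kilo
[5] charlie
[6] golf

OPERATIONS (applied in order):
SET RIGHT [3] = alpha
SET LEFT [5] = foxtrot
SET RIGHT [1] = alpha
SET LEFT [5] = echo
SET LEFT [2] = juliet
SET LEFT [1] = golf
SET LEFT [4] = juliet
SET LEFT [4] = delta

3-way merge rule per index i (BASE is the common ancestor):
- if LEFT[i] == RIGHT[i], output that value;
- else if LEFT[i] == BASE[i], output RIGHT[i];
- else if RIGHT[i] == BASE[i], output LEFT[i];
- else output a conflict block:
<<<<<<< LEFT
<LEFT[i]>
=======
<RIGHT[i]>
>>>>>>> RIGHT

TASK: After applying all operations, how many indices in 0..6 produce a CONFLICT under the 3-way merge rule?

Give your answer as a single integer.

Final LEFT:  [charlie, golf, juliet, golf, delta, echo, golf]
Final RIGHT: [charlie, alpha, golf, alpha, kilo, charlie, golf]
i=0: L=charlie R=charlie -> agree -> charlie
i=1: BASE=echo L=golf R=alpha all differ -> CONFLICT
i=2: L=juliet, R=golf=BASE -> take LEFT -> juliet
i=3: L=golf=BASE, R=alpha -> take RIGHT -> alpha
i=4: L=delta, R=kilo=BASE -> take LEFT -> delta
i=5: L=echo, R=charlie=BASE -> take LEFT -> echo
i=6: L=golf R=golf -> agree -> golf
Conflict count: 1

Answer: 1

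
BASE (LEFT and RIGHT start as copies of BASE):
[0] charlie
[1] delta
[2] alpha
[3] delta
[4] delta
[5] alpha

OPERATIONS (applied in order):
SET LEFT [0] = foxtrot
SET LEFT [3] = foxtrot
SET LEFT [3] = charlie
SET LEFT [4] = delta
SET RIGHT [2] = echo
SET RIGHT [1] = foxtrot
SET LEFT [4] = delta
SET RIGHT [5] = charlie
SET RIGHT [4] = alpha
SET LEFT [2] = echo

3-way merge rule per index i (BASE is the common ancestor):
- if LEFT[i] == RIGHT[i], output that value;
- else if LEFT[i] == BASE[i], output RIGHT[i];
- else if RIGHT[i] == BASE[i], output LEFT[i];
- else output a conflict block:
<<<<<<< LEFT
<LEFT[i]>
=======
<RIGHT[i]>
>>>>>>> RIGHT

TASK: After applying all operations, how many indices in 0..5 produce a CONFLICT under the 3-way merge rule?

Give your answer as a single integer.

Final LEFT:  [foxtrot, delta, echo, charlie, delta, alpha]
Final RIGHT: [charlie, foxtrot, echo, delta, alpha, charlie]
i=0: L=foxtrot, R=charlie=BASE -> take LEFT -> foxtrot
i=1: L=delta=BASE, R=foxtrot -> take RIGHT -> foxtrot
i=2: L=echo R=echo -> agree -> echo
i=3: L=charlie, R=delta=BASE -> take LEFT -> charlie
i=4: L=delta=BASE, R=alpha -> take RIGHT -> alpha
i=5: L=alpha=BASE, R=charlie -> take RIGHT -> charlie
Conflict count: 0

Answer: 0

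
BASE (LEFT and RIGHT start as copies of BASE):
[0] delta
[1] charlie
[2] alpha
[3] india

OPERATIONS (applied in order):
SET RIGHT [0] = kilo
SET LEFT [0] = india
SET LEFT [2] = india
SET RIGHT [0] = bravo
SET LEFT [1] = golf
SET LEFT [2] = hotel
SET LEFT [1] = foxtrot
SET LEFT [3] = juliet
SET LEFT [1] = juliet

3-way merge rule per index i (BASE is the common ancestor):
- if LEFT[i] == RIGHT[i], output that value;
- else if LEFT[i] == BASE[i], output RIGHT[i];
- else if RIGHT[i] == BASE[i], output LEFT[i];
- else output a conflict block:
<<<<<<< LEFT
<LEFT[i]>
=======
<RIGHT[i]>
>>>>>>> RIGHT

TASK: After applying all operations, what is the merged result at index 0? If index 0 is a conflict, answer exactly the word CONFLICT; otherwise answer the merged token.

Answer: CONFLICT

Derivation:
Final LEFT:  [india, juliet, hotel, juliet]
Final RIGHT: [bravo, charlie, alpha, india]
i=0: BASE=delta L=india R=bravo all differ -> CONFLICT
i=1: L=juliet, R=charlie=BASE -> take LEFT -> juliet
i=2: L=hotel, R=alpha=BASE -> take LEFT -> hotel
i=3: L=juliet, R=india=BASE -> take LEFT -> juliet
Index 0 -> CONFLICT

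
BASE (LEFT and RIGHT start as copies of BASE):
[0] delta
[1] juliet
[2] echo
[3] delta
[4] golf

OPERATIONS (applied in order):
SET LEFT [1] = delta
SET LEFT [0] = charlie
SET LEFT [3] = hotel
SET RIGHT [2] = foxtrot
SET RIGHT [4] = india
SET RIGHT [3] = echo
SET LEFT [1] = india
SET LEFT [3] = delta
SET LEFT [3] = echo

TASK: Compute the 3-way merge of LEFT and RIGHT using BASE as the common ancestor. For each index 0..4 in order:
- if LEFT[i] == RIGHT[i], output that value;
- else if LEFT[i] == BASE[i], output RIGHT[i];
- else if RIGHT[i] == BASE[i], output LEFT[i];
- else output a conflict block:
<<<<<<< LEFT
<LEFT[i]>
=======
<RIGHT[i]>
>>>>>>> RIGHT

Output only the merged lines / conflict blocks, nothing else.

Answer: charlie
india
foxtrot
echo
india

Derivation:
Final LEFT:  [charlie, india, echo, echo, golf]
Final RIGHT: [delta, juliet, foxtrot, echo, india]
i=0: L=charlie, R=delta=BASE -> take LEFT -> charlie
i=1: L=india, R=juliet=BASE -> take LEFT -> india
i=2: L=echo=BASE, R=foxtrot -> take RIGHT -> foxtrot
i=3: L=echo R=echo -> agree -> echo
i=4: L=golf=BASE, R=india -> take RIGHT -> india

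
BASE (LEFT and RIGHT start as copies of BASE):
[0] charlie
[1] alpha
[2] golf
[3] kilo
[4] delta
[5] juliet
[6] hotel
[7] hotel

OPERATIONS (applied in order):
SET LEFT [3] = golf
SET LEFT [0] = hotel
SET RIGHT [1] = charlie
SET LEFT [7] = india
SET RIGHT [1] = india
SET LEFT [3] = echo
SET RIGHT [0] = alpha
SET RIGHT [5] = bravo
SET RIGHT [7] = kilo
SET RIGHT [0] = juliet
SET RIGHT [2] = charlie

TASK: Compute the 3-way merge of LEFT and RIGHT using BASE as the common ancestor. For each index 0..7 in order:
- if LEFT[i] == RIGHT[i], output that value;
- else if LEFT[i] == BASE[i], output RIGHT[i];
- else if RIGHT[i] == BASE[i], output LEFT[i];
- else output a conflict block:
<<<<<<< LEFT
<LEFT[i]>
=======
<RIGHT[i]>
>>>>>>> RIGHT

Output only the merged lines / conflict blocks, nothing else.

Final LEFT:  [hotel, alpha, golf, echo, delta, juliet, hotel, india]
Final RIGHT: [juliet, india, charlie, kilo, delta, bravo, hotel, kilo]
i=0: BASE=charlie L=hotel R=juliet all differ -> CONFLICT
i=1: L=alpha=BASE, R=india -> take RIGHT -> india
i=2: L=golf=BASE, R=charlie -> take RIGHT -> charlie
i=3: L=echo, R=kilo=BASE -> take LEFT -> echo
i=4: L=delta R=delta -> agree -> delta
i=5: L=juliet=BASE, R=bravo -> take RIGHT -> bravo
i=6: L=hotel R=hotel -> agree -> hotel
i=7: BASE=hotel L=india R=kilo all differ -> CONFLICT

Answer: <<<<<<< LEFT
hotel
=======
juliet
>>>>>>> RIGHT
india
charlie
echo
delta
bravo
hotel
<<<<<<< LEFT
india
=======
kilo
>>>>>>> RIGHT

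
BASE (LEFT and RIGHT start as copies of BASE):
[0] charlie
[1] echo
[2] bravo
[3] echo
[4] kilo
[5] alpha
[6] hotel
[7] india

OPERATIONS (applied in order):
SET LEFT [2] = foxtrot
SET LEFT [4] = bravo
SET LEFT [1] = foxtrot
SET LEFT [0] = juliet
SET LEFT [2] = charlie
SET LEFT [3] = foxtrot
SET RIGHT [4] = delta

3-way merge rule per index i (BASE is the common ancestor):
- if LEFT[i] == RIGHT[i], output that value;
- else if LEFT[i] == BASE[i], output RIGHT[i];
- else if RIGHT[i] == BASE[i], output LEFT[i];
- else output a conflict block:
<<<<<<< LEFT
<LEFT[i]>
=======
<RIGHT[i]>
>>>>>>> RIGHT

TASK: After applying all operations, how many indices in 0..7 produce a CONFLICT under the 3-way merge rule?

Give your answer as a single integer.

Final LEFT:  [juliet, foxtrot, charlie, foxtrot, bravo, alpha, hotel, india]
Final RIGHT: [charlie, echo, bravo, echo, delta, alpha, hotel, india]
i=0: L=juliet, R=charlie=BASE -> take LEFT -> juliet
i=1: L=foxtrot, R=echo=BASE -> take LEFT -> foxtrot
i=2: L=charlie, R=bravo=BASE -> take LEFT -> charlie
i=3: L=foxtrot, R=echo=BASE -> take LEFT -> foxtrot
i=4: BASE=kilo L=bravo R=delta all differ -> CONFLICT
i=5: L=alpha R=alpha -> agree -> alpha
i=6: L=hotel R=hotel -> agree -> hotel
i=7: L=india R=india -> agree -> india
Conflict count: 1

Answer: 1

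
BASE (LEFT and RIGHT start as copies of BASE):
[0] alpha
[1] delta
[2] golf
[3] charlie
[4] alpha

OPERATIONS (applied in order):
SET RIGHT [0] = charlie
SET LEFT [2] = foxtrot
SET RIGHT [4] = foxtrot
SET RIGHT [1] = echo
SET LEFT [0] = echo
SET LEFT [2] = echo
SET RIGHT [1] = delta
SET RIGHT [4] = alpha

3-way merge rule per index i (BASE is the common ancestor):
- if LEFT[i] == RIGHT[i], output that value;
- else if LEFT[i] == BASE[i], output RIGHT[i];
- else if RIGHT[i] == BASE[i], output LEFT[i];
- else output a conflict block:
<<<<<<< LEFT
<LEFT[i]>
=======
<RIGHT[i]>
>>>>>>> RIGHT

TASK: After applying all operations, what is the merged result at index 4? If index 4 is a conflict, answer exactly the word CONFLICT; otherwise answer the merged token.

Answer: alpha

Derivation:
Final LEFT:  [echo, delta, echo, charlie, alpha]
Final RIGHT: [charlie, delta, golf, charlie, alpha]
i=0: BASE=alpha L=echo R=charlie all differ -> CONFLICT
i=1: L=delta R=delta -> agree -> delta
i=2: L=echo, R=golf=BASE -> take LEFT -> echo
i=3: L=charlie R=charlie -> agree -> charlie
i=4: L=alpha R=alpha -> agree -> alpha
Index 4 -> alpha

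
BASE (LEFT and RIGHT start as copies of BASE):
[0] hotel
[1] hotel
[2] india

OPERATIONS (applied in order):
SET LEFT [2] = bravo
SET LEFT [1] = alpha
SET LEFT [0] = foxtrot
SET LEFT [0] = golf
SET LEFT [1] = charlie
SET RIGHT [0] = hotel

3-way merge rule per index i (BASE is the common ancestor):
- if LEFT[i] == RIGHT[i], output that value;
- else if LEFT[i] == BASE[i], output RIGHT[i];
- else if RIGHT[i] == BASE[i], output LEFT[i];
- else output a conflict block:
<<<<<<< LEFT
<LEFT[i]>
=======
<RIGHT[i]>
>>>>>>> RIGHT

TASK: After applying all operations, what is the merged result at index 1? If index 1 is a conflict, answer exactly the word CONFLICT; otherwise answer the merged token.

Answer: charlie

Derivation:
Final LEFT:  [golf, charlie, bravo]
Final RIGHT: [hotel, hotel, india]
i=0: L=golf, R=hotel=BASE -> take LEFT -> golf
i=1: L=charlie, R=hotel=BASE -> take LEFT -> charlie
i=2: L=bravo, R=india=BASE -> take LEFT -> bravo
Index 1 -> charlie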